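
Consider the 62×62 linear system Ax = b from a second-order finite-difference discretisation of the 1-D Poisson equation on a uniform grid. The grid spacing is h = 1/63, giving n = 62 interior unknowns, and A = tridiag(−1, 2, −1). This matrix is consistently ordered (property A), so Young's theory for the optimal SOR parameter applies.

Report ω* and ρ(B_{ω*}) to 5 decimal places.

B_J for the 62×62 system has eigenvalues cos(kπ/63); ρ_J = cos(π/63) = 0.99876.
√(1−ρ_J²) simplifies to sin(π/63) = 0.049846.
ω* = 2 / (1 + 0.049846) = 2 / 1.049846 ≈ 1.90504.
and ρ(B_{ω*}) = 1.90504 − 1 = 0.90504.

ω* = 1.90504, ρ_SOR = 0.90504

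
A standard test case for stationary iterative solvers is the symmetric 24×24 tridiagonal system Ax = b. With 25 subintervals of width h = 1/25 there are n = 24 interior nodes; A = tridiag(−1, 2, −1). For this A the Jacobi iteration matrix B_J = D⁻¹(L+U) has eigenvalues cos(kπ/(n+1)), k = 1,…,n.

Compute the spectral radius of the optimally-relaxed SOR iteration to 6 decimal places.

ρ_SOR = 0.777251

ρ_J = max_k |cos(kπ/25)| = cos(π/25) = 0.992115
root = sin(π/25) = 0.1253332  (since 1−cos² = sin²).
So ω* = 2/1.1253332 = 1.777251 (Young).
[ρ_SOR] ω* − 1 = 0.777251.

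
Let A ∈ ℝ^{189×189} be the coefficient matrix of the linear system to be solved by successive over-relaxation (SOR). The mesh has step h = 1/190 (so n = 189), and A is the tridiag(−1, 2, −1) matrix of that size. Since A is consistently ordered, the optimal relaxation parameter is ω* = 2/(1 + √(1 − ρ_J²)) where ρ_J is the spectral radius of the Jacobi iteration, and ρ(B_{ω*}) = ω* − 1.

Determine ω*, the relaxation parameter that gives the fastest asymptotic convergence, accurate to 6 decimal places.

½·tridiag(1,0,1) at n=189: λ_k = cos(kπ/190); max |λ| at k=1 ⇒ ρ_J = cos(π/190) ≈ 0.999863.
√(1−ρ_J²) = |sin(π/190)| = 0.0165339
ω* = 2 / (1 + 0.0165339) = 2 / 1.0165339 ≈ 1.967470.
ρ_SOR = ω* − 1 ≈ 0.967470.

ω* = 1.967470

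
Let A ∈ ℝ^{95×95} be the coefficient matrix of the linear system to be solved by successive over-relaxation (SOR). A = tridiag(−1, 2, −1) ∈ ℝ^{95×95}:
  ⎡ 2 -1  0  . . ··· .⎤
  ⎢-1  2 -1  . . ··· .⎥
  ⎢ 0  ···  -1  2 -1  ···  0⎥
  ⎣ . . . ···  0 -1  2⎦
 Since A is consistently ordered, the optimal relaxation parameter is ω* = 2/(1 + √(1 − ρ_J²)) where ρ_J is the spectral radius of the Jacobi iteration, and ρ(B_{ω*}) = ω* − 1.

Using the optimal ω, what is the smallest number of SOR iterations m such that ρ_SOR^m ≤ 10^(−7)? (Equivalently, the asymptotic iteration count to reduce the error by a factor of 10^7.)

[ρ_J] n=95: ρ(B_J) = cos(π/(n+1)) = cos(π/96) = 0.9994646.
√(1−ρ_J²) = |sin(π/96)| = 0.0327191
[ω*] 2 ÷ (1 + 0.0327191) = 2 ÷ 1.0327191 = 1.9366350.
ρ_SOR = ω* − 1 = 1.9366350 − 1 = 0.9366350.
For 7 digits: m = 7·ln10 / (−ln 0.9366350) = 16.1181/0.0654616 = 246.222; round up → m = 247.

m = 247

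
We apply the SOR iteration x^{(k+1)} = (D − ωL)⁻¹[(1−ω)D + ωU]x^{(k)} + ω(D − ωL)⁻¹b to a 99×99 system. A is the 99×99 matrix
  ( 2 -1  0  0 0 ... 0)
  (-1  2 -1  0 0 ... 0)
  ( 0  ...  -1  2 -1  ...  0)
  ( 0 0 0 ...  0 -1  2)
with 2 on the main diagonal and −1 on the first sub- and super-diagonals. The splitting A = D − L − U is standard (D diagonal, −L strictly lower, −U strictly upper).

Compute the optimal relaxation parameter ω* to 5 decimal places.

ω* = 1.93909

½·tridiag(1,0,1) at n=99: λ_k = cos(kπ/100); max |λ| at k=1 ⇒ ρ_J = cos(π/100) ≈ 0.99951.
1 − cos²(π/100) = sin²(π/100) ⇒ √(1−ρ_J²) = sin(π/100) = 0.031411.
ω* = 2/(1+0.031411) = 1.93909
and ρ(B_{ω*}) = 1.93909 − 1 = 0.93909.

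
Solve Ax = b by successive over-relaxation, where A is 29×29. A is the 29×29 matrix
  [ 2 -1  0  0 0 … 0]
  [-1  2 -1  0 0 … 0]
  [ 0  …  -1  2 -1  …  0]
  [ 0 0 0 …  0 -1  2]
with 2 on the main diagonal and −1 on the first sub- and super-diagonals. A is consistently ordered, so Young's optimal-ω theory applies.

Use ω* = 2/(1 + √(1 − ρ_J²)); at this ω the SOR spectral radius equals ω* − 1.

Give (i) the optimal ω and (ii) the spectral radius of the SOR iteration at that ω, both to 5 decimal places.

ω* = 1.81073, ρ_SOR = 0.81073

B_J for the 29×29 system has eigenvalues cos(kπ/30); ρ_J = cos(π/30) = 0.99452.
√(1−ρ_J²) = |sin(π/30)| = 0.104528
Then 2/(1+√(1−ρ_J²)) = 2/(1+0.104528); ω* = 2/1.104528 = 1.81073.
and ρ(B_{ω*}) = 1.81073 − 1 = 0.81073.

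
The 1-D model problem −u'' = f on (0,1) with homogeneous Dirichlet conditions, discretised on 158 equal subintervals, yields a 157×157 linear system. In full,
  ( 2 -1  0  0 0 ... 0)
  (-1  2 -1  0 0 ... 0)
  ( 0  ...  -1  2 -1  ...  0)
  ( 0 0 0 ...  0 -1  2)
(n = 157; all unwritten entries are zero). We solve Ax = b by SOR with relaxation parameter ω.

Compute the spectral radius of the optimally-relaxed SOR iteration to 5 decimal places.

With n=157, ρ(Jacobi) = cos(π/158) = 0.99980.
1 − cos²(π/158) = sin²(π/158) ⇒ √(1−ρ_J²) = sin(π/158) = 0.019882.
ω* = 2 / (1 + 0.019882) = 2 / 1.019882 ≈ 1.96101.
ρ_SOR = ω* − 1 ≈ 0.96101.

ρ_SOR = 0.96101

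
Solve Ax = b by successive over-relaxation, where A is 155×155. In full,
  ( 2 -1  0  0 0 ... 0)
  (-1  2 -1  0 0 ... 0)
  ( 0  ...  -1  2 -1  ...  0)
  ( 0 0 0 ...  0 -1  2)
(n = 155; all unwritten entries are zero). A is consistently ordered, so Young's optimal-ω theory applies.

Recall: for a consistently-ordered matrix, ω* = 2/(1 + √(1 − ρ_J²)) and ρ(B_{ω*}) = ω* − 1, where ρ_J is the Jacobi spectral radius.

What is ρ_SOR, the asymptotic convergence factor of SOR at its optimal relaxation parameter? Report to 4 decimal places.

½·tridiag(1,0,1) at n=155: λ_k = cos(kπ/156); max |λ| at k=1 ⇒ ρ_J = cos(π/156) ≈ 0.9998.
√(1 − cos²(π/156)) = sin(π/156) ≈ 0.02014.
ω* = 2 / (1 + 0.02014) = 2 / 1.02014 ≈ 1.9605.
[ρ_SOR] ω* − 1 = 0.9605.

ρ_SOR = 0.9605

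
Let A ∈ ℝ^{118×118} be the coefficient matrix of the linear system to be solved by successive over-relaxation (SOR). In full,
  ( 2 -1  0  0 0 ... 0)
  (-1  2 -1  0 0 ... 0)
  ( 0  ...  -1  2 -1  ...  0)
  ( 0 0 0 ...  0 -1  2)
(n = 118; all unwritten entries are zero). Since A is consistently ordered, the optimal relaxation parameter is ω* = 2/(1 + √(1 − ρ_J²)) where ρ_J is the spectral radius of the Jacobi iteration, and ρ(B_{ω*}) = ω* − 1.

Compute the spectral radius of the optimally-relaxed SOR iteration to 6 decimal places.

ρ_SOR = 0.948564

n=118: λ(B_J) = 1 − λ(A)/2 = cos(kπ/119); k=1 gives ρ_J = 0.999652.
√(1−ρ_J²) simplifies to sin(π/119) = 0.0263969.
ω* = 2 / (1 + 0.0263969) = 2 / 1.0263969 ≈ 1.948564.
and ρ(B_{ω*}) = 1.948564 − 1 = 0.948564.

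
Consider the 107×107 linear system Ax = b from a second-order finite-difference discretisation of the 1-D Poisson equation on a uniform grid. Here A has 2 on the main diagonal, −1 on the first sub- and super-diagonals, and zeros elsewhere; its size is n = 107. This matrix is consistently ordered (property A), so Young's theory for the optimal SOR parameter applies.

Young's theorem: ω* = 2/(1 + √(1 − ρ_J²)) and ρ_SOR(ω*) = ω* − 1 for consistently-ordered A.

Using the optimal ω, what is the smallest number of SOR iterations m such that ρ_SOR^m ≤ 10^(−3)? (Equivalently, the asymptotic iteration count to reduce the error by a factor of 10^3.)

ρ_J = max_k |cos(kπ/108)| = cos(π/108) = 0.9995770
root = sin(π/108) = 0.0290847  (since 1−cos² = sin²).
[ω*] 2 ÷ (1 + 0.0290847) = 2 ÷ 1.0290847 = 1.9434746.
and ρ(B_{ω*}) = 1.9434746 − 1 = 0.9434746.
3·ln10 = 6.90776; −ln(0.9434746) = 0.0581858; m = ⌈6.90776/0.0581858⌉ = ⌈118.719⌉ = 119.

m = 119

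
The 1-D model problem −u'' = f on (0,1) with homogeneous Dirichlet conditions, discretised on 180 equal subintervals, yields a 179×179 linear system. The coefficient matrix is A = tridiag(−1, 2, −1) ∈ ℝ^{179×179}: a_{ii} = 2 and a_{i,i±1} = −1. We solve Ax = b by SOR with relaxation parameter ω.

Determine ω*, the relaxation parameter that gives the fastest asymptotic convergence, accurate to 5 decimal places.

ω* = 1.96569

n=179: λ(B_J) = 1 − λ(A)/2 = cos(kπ/180); k=1 gives ρ_J = 0.99985.
√(1−ρ_J²) simplifies to sin(π/180) = 0.017452.
Young: ω* = 2/(1+√(1−ρ_J²)) = 2/(1+0.017452) = 2/1.017452 = 1.96569.
ρ_SOR = ω* − 1 ≈ 0.96569.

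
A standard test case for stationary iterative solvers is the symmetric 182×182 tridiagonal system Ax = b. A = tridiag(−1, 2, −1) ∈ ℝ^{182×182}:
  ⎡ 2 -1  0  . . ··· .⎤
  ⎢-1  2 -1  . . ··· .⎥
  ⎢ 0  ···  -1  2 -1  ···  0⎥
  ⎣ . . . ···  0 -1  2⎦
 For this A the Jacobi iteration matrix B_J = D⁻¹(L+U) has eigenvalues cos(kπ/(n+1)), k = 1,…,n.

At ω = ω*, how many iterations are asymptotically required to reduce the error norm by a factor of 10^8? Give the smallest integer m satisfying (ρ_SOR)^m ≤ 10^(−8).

m = 537

[ρ_J] n=182: ρ(B_J) = cos(π/(n+1)) = cos(π/183) = 0.9998526.
root = sin(π/183) = 0.0171663  (since 1−cos² = sin²).
So ω* = 2/1.0171663 = 1.9662468 (Young).
ρ_SOR = ω* − 1 ≈ 0.9662468.
(0.9662468)^m ≤ 10^{−8}  ⇒  m·ln(0.9662468) ≤ −8·ln10  ⇒  m ≥ 536.484  ⇒  m = 537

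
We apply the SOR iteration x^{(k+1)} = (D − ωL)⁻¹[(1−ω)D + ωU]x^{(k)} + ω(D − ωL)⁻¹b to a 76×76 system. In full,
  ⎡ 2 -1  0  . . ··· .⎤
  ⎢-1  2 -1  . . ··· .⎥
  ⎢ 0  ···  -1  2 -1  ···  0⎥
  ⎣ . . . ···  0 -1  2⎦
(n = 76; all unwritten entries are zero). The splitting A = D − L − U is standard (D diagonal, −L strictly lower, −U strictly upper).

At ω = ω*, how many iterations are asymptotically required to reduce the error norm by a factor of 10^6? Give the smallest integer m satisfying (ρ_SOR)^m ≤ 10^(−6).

ρ_J = max_k |cos(kπ/77)| = cos(π/77) = 0.9991678
√(1−ρ_J²) simplifies to sin(π/77) = 0.0407886.
Young: ω* = 2/(1+√(1−ρ_J²)) = 2/(1+0.0407886) = 2/1.0407886 = 1.9216198.
[ρ_SOR] ω* − 1 = 0.9216198.
m ≥ 6·ln10 / (−ln 0.9216198) = 169.261; smallest integer m = 170.

m = 170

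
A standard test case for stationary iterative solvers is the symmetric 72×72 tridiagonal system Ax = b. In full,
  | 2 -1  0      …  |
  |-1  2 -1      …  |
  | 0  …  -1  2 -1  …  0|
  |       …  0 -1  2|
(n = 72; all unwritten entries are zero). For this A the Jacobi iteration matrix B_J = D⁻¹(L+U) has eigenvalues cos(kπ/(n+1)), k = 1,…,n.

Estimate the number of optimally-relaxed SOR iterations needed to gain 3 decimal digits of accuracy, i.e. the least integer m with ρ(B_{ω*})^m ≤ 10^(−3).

B_J for the 72×72 system has eigenvalues cos(kπ/73); ρ_J = cos(π/73) = 0.9990741.
√(1 − cos²(π/73)) = sin(π/73) ≈ 0.0430222.
ω* = 2/(1+0.0430222) = 1.9175047
[ρ_SOR] ω* − 1 = 0.9175047.
m ≥ 3·ln10 / (−ln 0.9175047) = 80.232; smallest integer m = 81.

m = 81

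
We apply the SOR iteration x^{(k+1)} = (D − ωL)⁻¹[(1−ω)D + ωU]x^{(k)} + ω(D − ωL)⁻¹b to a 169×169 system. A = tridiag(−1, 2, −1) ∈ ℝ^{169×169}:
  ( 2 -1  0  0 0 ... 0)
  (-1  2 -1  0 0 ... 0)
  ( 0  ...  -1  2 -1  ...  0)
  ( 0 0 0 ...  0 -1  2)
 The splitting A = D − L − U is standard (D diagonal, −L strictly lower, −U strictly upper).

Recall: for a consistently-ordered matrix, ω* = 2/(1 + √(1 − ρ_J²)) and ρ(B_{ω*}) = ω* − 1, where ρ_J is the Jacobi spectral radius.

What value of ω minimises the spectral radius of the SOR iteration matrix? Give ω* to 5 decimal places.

[ρ_J] n=169: ρ(B_J) = cos(π/(n+1)) = cos(π/170) = 0.99983.
√(1 − cos²(π/170)) = sin(π/170) ≈ 0.018479.
ω* = 2/(1 + 0.018479) = 2/1.018479 = 1.96371.
Hence ρ(B_{ω*}) = 1.96371 − 1 = 0.96371.

ω* = 1.96371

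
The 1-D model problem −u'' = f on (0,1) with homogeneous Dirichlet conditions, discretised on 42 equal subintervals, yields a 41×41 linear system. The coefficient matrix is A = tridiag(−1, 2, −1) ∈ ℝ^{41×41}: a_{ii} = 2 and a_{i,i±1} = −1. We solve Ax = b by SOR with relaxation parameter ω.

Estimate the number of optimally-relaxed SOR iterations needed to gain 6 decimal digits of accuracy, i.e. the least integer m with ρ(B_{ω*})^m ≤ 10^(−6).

With n=41, ρ(Jacobi) = cos(π/42) = 0.9972038.
1 − cos²(π/42) = sin²(π/42) ⇒ √(1−ρ_J²) = sin(π/42) = 0.0747301.
Young: ω* = 2/(1+√(1−ρ_J²)) = 2/(1+0.0747301) = 2/1.0747301 = 1.8609323.
ρ_SOR = ω* − 1 = 1.8609323 − 1 = 0.8609323.
m ≥ 6·ln10 / (−ln 0.8609323) = 92.264; smallest integer m = 93.

m = 93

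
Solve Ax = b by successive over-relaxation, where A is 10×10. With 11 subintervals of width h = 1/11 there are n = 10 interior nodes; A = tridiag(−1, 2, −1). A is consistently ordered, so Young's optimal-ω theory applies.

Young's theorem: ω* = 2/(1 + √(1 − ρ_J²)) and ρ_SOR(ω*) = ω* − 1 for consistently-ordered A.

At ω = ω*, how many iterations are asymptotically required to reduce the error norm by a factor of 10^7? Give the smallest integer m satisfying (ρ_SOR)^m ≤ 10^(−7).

spectrum of D⁻¹(L+U) = {cos(kπ/11) : 1≤k≤10}; ρ_J = cos(π/11) = 0.9594930.
root = sin(π/11) = 0.2817326  (since 1−cos² = sin²).
ω* = 2/(1 + 0.2817326) = 2/1.2817326 = 1.5603879.
Hence ρ(B_{ω*}) = 1.5603879 − 1 = 0.5603879.
ρ_SOR^m ≤ 10^(−7) ⇔ m ≥ 7·ln10/(−ln 0.5603879) = 16.1181/0.579126 = 27.832; m = ⌈27.832⌉ = 28.

m = 28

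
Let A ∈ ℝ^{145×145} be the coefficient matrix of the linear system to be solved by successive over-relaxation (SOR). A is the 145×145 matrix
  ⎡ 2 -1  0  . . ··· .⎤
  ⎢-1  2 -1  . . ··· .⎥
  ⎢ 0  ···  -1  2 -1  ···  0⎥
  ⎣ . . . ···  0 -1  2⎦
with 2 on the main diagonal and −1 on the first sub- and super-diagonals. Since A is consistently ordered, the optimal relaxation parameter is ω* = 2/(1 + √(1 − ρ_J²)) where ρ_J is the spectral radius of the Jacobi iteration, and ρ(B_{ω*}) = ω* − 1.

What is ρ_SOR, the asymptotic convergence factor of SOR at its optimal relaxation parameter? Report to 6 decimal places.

ρ_SOR = 0.957874

n=145: λ(B_J) = 1 − λ(A)/2 = cos(kπ/146); k=1 gives ρ_J = 0.999769.
√(1 − cos²(π/146)) = sin(π/146) ≈ 0.0215161.
Young: ω* = 2/(1+√(1−ρ_J²)) = 2/(1+0.0215161) = 2/1.0215161 = 1.957874.
At ω = 1.957874 every |λ(B_ω)| = ω−1, so ρ_SOR = 0.957874.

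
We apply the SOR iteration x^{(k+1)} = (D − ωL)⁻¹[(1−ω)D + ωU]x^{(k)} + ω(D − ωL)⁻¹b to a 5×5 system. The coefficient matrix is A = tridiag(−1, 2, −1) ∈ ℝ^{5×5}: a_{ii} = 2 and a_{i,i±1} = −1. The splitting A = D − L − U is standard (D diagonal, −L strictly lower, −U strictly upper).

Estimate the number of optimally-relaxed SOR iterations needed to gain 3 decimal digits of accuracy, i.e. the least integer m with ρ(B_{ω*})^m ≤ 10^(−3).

spectrum of D⁻¹(L+U) = {cos(kπ/6) : 1≤k≤5}; ρ_J = cos(π/6) = 0.8660254.
√(1−ρ_J²) = |sin(π/6)| = 0.5000000
Young: ω* = 2/(1+√(1−ρ_J²)) = 2/(1+0.5000000) = 2/1.5000000 = 1.3333333.
ρ_SOR = ω* − 1 ≈ 0.3333333.
Need (0.3333333)^m ≤ 10^(−3): m ≥ 3·ln10/|ln 0.3333333| = 6.90776/1.09861 = 6.288 ⇒ m = 7.

m = 7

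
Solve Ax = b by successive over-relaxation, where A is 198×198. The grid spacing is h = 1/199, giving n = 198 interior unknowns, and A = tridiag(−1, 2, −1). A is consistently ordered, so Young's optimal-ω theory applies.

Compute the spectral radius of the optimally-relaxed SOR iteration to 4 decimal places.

ρ_SOR = 0.9689

B_J for the 198×198 system has eigenvalues cos(kπ/199); ρ_J = cos(π/199) = 0.9999.
√(1 − cos²(π/199)) = sin(π/199) ≈ 0.01579.
ω* = 2/(1 + 0.01579) = 2/1.01579 = 1.9689.
ρ(B_{ω*}) = ω*−1 = 0.9689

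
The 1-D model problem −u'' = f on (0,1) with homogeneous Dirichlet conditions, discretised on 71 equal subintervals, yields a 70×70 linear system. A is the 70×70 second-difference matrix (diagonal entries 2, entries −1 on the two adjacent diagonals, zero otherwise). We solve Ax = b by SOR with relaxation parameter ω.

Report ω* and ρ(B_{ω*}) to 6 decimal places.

ω* = 1.915281, ρ_SOR = 0.915281

With n=70, ρ(Jacobi) = cos(π/71) = 0.999021.
root = sin(π/71) = 0.0442333  (since 1−cos² = sin²).
ω* = 2/(1+0.0442333) = 1.915281
ρ_SOR = ω* − 1 = 1.915281 − 1 = 0.915281.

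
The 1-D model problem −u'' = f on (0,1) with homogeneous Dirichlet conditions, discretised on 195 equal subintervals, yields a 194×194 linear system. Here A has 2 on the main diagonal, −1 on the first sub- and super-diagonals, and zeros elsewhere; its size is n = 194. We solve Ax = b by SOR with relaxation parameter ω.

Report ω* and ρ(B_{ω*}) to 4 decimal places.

ω* = 1.9683, ρ_SOR = 0.9683

B_J for the 194×194 system has eigenvalues cos(kπ/195); ρ_J = cos(π/195) = 0.9999.
root = sin(π/195) = 0.01611  (since 1−cos² = sin²).
ω* = 2/(1 + 0.01611) = 2/1.01611 = 1.9683.
[ρ_SOR] ω* − 1 = 0.9683.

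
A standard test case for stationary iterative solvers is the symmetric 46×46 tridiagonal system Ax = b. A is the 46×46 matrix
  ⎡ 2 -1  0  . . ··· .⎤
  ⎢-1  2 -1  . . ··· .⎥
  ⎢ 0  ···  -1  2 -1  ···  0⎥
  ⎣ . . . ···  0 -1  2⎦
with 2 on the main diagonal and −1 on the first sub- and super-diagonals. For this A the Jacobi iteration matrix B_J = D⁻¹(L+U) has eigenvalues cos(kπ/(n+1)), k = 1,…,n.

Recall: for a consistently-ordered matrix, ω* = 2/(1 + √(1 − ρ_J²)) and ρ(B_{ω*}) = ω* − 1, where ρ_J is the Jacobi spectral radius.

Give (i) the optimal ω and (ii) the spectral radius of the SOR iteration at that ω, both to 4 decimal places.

ω* = 1.8748, ρ_SOR = 0.8748

B_J for the 46×46 system has eigenvalues cos(kπ/47); ρ_J = cos(π/47) = 0.9978.
√(1 − cos²(π/47)) = sin(π/47) ≈ 0.06679.
ω* = 2/(1 + 0.06679) = 2/1.06679 = 1.8748.
At ω = 1.8748 every |λ(B_ω)| = ω−1, so ρ_SOR = 0.8748.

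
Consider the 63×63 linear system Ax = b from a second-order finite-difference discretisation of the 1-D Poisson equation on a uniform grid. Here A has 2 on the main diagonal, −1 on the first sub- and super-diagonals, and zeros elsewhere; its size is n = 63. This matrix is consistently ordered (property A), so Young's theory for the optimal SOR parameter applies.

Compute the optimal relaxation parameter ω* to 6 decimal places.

[ρ_J] n=63: ρ(B_J) = cos(π/(n+1)) = cos(π/64) = 0.998795.
root = sin(π/64) = 0.0490677  (since 1−cos² = sin²).
ω* = 2/(1 + 0.0490677) = 2/1.0490677 = 1.906455.
Hence ρ(B_{ω*}) = 1.906455 − 1 = 0.906455.

ω* = 1.906455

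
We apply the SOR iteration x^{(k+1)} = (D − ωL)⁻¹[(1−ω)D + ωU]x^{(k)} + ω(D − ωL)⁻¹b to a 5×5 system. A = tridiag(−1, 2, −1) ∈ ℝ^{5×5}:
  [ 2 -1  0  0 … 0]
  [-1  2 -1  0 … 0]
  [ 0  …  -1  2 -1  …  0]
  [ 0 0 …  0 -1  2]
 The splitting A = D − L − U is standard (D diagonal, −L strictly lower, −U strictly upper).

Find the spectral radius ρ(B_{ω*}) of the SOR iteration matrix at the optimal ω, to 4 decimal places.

½·tridiag(1,0,1) at n=5: λ_k = cos(kπ/6); max |λ| at k=1 ⇒ ρ_J = cos(π/6) ≈ 0.8660.
1 − cos²(π/6) = sin²(π/6) ⇒ √(1−ρ_J²) = sin(π/6) = 0.50000.
ω* = 2/(1+0.50000) = 1.3333
[ρ_SOR] ω* − 1 = 0.3333.

ρ_SOR = 0.3333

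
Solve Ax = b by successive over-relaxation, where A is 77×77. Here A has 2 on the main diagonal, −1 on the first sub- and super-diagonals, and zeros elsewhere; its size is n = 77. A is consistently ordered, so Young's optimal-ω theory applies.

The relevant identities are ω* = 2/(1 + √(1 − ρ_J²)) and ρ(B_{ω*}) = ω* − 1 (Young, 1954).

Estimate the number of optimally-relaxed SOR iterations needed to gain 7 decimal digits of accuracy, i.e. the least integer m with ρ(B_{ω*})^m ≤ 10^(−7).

m = 201

B_J for the 77×77 system has eigenvalues cos(kπ/78); ρ_J = cos(π/78) = 0.9991890.
√(1−ρ_J²) = |sin(π/78)| = 0.0402659
ω* = 2/(1+0.0402659) = 1.9225854
Hence ρ(B_{ω*}) = 1.9225854 − 1 = 0.9225854.
m ≥ 7·ln10 / (−ln 0.9225854) = 200.038; smallest integer m = 201.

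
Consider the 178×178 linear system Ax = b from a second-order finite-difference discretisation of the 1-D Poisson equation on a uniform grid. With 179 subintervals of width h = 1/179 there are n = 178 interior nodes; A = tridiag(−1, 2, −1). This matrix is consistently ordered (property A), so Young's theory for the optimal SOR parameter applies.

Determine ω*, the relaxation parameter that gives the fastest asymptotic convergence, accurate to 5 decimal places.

With n=178, ρ(Jacobi) = cos(π/179) = 0.99985.
root = sin(π/179) = 0.017550  (since 1−cos² = sin²).
ω* = 2 / (1 + 0.017550) = 2 / 1.017550 ≈ 1.96551.
[ρ_SOR] ω* − 1 = 0.96551.

ω* = 1.96551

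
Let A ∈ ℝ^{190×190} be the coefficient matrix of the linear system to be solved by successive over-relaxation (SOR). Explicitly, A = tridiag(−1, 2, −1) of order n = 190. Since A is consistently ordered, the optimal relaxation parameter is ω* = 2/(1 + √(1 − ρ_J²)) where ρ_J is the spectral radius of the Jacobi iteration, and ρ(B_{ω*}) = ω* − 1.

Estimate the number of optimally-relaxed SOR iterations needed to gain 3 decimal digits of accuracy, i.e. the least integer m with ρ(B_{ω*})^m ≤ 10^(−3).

m = 210

[ρ_J] n=190: ρ(B_J) = cos(π/(n+1)) = cos(π/191) = 0.9998647.
√(1 − cos²(π/191)) = sin(π/191) ≈ 0.0164474.
Then 2/(1+√(1−ρ_J²)) = 2/(1+0.0164474); ω* = 2/1.0164474 = 1.9676375.
and ρ(B_{ω*}) = 1.9676375 − 1 = 0.9676375.
For 3 digits: m = 3·ln10 / (−ln 0.9676375) = 6.90776/0.0328977 = 209.977; round up → m = 210.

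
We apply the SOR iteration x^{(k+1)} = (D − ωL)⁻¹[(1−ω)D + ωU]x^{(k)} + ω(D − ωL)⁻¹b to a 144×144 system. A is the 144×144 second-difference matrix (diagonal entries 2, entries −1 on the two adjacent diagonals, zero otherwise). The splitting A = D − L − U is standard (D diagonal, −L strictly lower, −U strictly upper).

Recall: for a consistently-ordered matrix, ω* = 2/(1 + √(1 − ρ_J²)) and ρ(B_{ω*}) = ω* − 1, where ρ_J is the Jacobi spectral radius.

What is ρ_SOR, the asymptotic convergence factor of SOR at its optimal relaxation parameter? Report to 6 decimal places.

With n=144, ρ(Jacobi) = cos(π/145) = 0.999765.
1 − cos²(π/145) = sin²(π/145) ⇒ √(1−ρ_J²) = sin(π/145) = 0.0216645.
Then 2/(1+√(1−ρ_J²)) = 2/(1+0.0216645); ω* = 2/1.0216645 = 1.957590.
ρ(B_{ω*}) = ω*−1 = 0.957590

ρ_SOR = 0.957590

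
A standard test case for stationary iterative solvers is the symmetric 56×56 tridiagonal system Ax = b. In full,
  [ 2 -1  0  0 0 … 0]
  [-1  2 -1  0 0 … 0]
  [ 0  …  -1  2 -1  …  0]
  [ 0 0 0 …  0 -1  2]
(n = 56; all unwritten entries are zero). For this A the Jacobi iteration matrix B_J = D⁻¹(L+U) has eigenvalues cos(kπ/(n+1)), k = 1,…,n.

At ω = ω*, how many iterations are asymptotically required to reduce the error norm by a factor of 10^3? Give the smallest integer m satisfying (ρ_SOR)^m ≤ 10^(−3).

With n=56, ρ(Jacobi) = cos(π/57) = 0.9984815.
1 − cos²(π/57) = sin²(π/57) ⇒ √(1−ρ_J²) = sin(π/57) = 0.0550878.
ω* = 2 / (1 + 0.0550878) = 2 / 1.0550878 ≈ 1.8955768.
and ρ(B_{ω*}) = 1.8955768 − 1 = 0.8955768.
3·ln10 = 6.90776; −ln(0.8955768) = 0.110287; m = ⌈6.90776/0.110287⌉ = ⌈62.634⌉ = 63.

m = 63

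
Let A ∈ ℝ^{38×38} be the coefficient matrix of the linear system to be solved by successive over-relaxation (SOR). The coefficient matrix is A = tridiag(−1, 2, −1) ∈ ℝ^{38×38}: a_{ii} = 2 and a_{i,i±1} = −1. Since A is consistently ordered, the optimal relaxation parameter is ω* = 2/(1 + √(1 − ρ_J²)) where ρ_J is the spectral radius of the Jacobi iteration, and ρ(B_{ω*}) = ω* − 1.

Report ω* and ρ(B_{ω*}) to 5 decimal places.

[ρ_J] n=38: ρ(B_J) = cos(π/(n+1)) = cos(π/39) = 0.99676.
1 − cos²(π/39) = sin²(π/39) ⇒ √(1−ρ_J²) = sin(π/39) = 0.080467.
[ω*] 2 ÷ (1 + 0.080467) = 2 ÷ 1.080467 = 1.85105.
ρ_SOR = ω* − 1 ≈ 0.85105.

ω* = 1.85105, ρ_SOR = 0.85105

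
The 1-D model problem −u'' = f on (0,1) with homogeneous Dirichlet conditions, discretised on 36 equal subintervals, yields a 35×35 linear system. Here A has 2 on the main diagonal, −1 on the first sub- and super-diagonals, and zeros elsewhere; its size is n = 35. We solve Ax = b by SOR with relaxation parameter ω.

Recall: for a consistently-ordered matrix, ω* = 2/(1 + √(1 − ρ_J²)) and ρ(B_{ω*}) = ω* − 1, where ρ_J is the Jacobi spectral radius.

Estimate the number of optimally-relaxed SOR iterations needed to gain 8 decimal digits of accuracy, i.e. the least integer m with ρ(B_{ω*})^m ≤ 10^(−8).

m = 106

[ρ_J] n=35: ρ(B_J) = cos(π/(n+1)) = cos(π/36) = 0.9961947.
√(1−ρ_J²) = |sin(π/36)| = 0.0871557
Then 2/(1+√(1−ρ_J²)) = 2/(1+0.0871557); ω* = 2/1.0871557 = 1.8396629.
ρ_SOR = ω* − 1 ≈ 0.8396629.
8·ln10 = 18.4207; −ln(0.8396629) = 0.174755; m = ⌈18.4207/0.174755⌉ = ⌈105.409⌉ = 106.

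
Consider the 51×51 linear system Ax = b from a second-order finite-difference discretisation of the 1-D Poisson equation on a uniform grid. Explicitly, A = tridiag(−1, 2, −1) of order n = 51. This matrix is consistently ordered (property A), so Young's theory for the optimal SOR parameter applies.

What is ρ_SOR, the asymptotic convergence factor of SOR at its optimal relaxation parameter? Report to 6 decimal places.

n=51: λ(B_J) = 1 − λ(A)/2 = cos(kπ/52); k=1 gives ρ_J = 0.998176.
√(1−ρ_J²) simplifies to sin(π/52) = 0.0603785.
[ω*] 2 ÷ (1 + 0.0603785) = 2 ÷ 1.0603785 = 1.886119.
[ρ_SOR] ω* − 1 = 0.886119.

ρ_SOR = 0.886119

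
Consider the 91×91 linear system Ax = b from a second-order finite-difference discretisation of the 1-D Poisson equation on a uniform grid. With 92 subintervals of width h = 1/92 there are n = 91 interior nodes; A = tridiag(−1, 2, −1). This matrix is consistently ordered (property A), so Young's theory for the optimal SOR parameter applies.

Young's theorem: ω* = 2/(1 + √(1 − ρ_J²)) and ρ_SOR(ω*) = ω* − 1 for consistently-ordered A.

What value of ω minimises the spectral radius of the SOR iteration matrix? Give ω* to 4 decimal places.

spectrum of D⁻¹(L+U) = {cos(kπ/92) : 1≤k≤91}; ρ_J = cos(π/92) = 0.9994.
√(1−ρ_J²) = |sin(π/92)| = 0.03414
ω* = 2/(1+0.03414) = 1.9340
Hence ρ(B_{ω*}) = 1.9340 − 1 = 0.9340.

ω* = 1.9340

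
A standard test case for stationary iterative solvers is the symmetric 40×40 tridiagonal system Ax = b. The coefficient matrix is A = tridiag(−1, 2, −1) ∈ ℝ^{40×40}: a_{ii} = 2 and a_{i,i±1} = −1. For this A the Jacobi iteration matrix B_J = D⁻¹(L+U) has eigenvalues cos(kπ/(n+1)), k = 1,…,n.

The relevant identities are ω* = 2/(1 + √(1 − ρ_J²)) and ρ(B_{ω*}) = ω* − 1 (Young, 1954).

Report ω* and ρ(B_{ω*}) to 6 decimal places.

ω* = 1.857788, ρ_SOR = 0.857788

B_J for the 40×40 system has eigenvalues cos(kπ/41); ρ_J = cos(π/41) = 0.997066.
√(1−ρ_J²) simplifies to sin(π/41) = 0.0765493.
[ω*] 2 ÷ (1 + 0.0765493) = 2 ÷ 1.0765493 = 1.857788.
ρ_SOR = ω* − 1 ≈ 0.857788.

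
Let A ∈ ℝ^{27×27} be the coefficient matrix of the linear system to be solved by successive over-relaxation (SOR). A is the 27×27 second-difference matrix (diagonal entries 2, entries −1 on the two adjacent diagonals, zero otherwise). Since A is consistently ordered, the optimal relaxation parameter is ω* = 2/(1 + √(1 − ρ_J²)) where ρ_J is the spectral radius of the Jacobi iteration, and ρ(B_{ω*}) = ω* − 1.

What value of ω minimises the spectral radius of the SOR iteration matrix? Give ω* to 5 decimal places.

ω* = 1.79862

n=27: λ(B_J) = 1 − λ(A)/2 = cos(kπ/28); k=1 gives ρ_J = 0.99371.
1 − cos²(π/28) = sin²(π/28) ⇒ √(1−ρ_J²) = sin(π/28) = 0.111964.
Then 2/(1+√(1−ρ_J²)) = 2/(1+0.111964); ω* = 2/1.111964 = 1.79862.
and ρ(B_{ω*}) = 1.79862 − 1 = 0.79862.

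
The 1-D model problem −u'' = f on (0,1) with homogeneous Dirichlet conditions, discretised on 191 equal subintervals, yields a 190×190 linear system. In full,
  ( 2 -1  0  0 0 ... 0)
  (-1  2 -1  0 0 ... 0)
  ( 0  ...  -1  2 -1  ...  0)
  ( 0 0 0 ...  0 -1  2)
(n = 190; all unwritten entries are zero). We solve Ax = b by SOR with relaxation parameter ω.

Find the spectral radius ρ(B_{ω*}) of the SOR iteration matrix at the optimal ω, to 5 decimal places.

ρ_SOR = 0.96764

B_J for the 190×190 system has eigenvalues cos(kπ/191); ρ_J = cos(π/191) = 0.99986.
√(1−ρ_J²) simplifies to sin(π/191) = 0.016447.
Young: ω* = 2/(1+√(1−ρ_J²)) = 2/(1+0.016447) = 2/1.016447 = 1.96764.
ρ_SOR = ω* − 1 ≈ 0.96764.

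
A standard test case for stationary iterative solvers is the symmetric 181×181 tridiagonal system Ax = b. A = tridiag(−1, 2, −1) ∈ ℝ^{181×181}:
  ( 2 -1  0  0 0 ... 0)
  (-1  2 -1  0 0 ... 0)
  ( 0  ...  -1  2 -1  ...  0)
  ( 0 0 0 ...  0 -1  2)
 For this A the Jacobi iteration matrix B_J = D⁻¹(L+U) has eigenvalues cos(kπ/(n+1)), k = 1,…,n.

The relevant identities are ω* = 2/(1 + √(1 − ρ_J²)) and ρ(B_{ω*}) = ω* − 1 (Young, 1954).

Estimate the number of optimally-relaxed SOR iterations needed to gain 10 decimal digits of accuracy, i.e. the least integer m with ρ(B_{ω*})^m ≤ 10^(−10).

m = 667

With n=181, ρ(Jacobi) = cos(π/182) = 0.9998510.
√(1−ρ_J²) simplifies to sin(π/182) = 0.0172606.
Then 2/(1+√(1−ρ_J²)) = 2/(1+0.0172606); ω* = 2/1.0172606 = 1.9660645.
Hence ρ(B_{ω*}) = 1.9660645 − 1 = 0.9660645.
(0.9660645)^m ≤ 10^{−10}  ⇒  m·ln(0.9660645) ≤ −10·ln10  ⇒  m ≥ 666.940  ⇒  m = 667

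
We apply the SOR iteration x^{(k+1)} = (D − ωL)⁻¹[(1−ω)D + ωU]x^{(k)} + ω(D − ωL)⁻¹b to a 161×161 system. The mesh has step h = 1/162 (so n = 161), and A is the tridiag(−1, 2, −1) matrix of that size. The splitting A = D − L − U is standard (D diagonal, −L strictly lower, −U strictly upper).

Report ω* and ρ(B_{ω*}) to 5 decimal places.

B_J for the 161×161 system has eigenvalues cos(kπ/162); ρ_J = cos(π/162) = 0.99981.
√(1 − cos²(π/162)) = sin(π/162) ≈ 0.019391.
So ω* = 2/1.019391 = 1.96196 (Young).
and ρ(B_{ω*}) = 1.96196 − 1 = 0.96196.

ω* = 1.96196, ρ_SOR = 0.96196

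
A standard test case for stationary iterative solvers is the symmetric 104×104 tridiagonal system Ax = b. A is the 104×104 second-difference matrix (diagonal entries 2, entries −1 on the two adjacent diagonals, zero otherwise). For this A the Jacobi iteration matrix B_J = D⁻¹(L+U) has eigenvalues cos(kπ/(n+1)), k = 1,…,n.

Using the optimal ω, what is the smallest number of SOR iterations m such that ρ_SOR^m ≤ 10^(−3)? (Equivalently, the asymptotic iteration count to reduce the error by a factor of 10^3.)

m = 116

ρ_J = max_k |cos(kπ/105)| = cos(π/105) = 0.9995524
root = sin(π/105) = 0.0299155  (since 1−cos² = sin²).
So ω* = 2/1.0299155 = 1.9419069 (Young).
At ω = 1.9419069 every |λ(B_ω)| = ω−1, so ρ_SOR = 0.9419069.
Need (0.9419069)^m ≤ 10^(−3): m ≥ 3·ln10/|ln 0.9419069| = 6.90776/0.0598488 = 115.420 ⇒ m = 116.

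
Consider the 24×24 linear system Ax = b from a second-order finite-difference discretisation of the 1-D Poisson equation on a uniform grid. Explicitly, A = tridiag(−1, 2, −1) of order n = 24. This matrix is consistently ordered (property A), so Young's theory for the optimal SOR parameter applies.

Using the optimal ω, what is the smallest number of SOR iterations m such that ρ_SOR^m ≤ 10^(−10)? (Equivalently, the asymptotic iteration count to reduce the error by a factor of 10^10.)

n=24: λ(B_J) = 1 − λ(A)/2 = cos(kπ/25); k=1 gives ρ_J = 0.9921147.
√(1−ρ_J²) simplifies to sin(π/25) = 0.1253332.
ω* = 2/(1+0.1253332) = 1.7772514
At ω = 1.7772514 every |λ(B_ω)| = ω−1, so ρ_SOR = 0.7772514.
For 10 digits: m = 10·ln10 / (−ln 0.7772514) = 23.0259/0.251991 = 91.376; round up → m = 92.

m = 92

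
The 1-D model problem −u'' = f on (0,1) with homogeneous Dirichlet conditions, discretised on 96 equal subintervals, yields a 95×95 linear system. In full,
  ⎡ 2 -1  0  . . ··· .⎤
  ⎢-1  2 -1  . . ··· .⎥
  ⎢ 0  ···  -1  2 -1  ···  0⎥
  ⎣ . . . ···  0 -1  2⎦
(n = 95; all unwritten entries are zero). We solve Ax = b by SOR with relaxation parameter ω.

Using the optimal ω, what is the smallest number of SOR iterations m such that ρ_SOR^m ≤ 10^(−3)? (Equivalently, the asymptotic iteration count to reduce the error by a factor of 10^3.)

[ρ_J] n=95: ρ(B_J) = cos(π/(n+1)) = cos(π/96) = 0.9994646.
root = sin(π/96) = 0.0327191  (since 1−cos² = sin²).
Then 2/(1+√(1−ρ_J²)) = 2/(1+0.0327191); ω* = 2/1.0327191 = 1.9366350.
At ω = 1.9366350 every |λ(B_ω)| = ω−1, so ρ_SOR = 0.9366350.
3·ln10 = 6.90776; −ln(0.9366350) = 0.0654616; m = ⌈6.90776/0.0654616⌉ = ⌈105.524⌉ = 106.

m = 106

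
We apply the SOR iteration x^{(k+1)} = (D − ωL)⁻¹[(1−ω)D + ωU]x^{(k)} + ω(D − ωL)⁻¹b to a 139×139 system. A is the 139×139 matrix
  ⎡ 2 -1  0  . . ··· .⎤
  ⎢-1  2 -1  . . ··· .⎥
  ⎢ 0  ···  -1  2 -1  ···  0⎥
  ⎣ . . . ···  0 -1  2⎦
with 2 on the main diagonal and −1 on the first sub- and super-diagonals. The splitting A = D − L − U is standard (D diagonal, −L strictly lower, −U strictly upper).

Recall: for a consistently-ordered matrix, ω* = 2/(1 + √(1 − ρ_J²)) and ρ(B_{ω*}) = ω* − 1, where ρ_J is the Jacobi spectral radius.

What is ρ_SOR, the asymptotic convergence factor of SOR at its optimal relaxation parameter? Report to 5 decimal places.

B_J for the 139×139 system has eigenvalues cos(kπ/140); ρ_J = cos(π/140) = 0.99975.
√(1−ρ_J²) = |sin(π/140)| = 0.022438
Then 2/(1+√(1−ρ_J²)) = 2/(1+0.022438); ω* = 2/1.022438 = 1.95611.
Hence ρ(B_{ω*}) = 1.95611 − 1 = 0.95611.

ρ_SOR = 0.95611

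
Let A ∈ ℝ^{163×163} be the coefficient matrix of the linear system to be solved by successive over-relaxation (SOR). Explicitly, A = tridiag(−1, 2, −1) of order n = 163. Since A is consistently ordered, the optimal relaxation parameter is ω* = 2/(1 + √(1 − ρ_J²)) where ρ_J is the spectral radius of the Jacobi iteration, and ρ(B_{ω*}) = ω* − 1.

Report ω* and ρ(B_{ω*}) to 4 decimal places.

ω* = 1.9624, ρ_SOR = 0.9624

[ρ_J] n=163: ρ(B_J) = cos(π/(n+1)) = cos(π/164) = 0.9998.
√(1−ρ_J²) = |sin(π/164)| = 0.01915
Young: ω* = 2/(1+√(1−ρ_J²)) = 2/(1+0.01915) = 2/1.01915 = 1.9624.
and ρ(B_{ω*}) = 1.9624 − 1 = 0.9624.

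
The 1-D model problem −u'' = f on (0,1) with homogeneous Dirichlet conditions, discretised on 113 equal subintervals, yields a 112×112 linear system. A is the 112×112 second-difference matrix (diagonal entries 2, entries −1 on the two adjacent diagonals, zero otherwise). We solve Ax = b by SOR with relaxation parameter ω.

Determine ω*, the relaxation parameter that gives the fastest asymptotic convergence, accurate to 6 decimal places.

ρ_J = max_k |cos(kπ/113)| = cos(π/113) = 0.999614
1 − cos²(π/113) = sin²(π/113) ⇒ √(1−ρ_J²) = sin(π/113) = 0.0277981.
ω* = 2/(1+0.0277981) = 1.945907
and ρ(B_{ω*}) = 1.945907 − 1 = 0.945907.

ω* = 1.945907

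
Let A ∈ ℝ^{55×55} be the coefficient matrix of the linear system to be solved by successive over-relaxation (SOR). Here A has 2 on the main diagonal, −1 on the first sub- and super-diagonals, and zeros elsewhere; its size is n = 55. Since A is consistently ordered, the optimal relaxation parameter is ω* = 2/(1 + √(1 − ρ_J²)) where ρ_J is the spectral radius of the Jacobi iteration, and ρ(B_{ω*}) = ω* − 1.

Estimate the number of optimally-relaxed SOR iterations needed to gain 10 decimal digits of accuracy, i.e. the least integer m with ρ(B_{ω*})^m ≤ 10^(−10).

½·tridiag(1,0,1) at n=55: λ_k = cos(kπ/56); max |λ| at k=1 ⇒ ρ_J = cos(π/56) ≈ 0.9984268.
1 − cos²(π/56) = sin²(π/56) ⇒ √(1−ρ_J²) = sin(π/56) = 0.0560704.
So ω* = 2/1.0560704 = 1.8938131 (Young).
ρ(B_{ω*}) = ω*−1 = 0.8938131
m ≥ 10·ln10 / (−ln 0.8938131) = 205.114; smallest integer m = 206.

m = 206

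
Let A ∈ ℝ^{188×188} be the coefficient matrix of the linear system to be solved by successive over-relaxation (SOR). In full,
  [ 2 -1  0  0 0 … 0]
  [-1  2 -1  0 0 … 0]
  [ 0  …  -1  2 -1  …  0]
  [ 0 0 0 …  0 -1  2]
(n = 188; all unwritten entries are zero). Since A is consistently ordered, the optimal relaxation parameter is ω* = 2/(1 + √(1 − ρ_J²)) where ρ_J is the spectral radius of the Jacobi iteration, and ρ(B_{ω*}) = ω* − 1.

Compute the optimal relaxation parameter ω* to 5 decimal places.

[ρ_J] n=188: ρ(B_J) = cos(π/(n+1)) = cos(π/189) = 0.99986.
1 − cos²(π/189) = sin²(π/189) ⇒ √(1−ρ_J²) = sin(π/189) = 0.016621.
Young: ω* = 2/(1+√(1−ρ_J²)) = 2/(1+0.016621) = 2/1.016621 = 1.96730.
Hence ρ(B_{ω*}) = 1.96730 − 1 = 0.96730.

ω* = 1.96730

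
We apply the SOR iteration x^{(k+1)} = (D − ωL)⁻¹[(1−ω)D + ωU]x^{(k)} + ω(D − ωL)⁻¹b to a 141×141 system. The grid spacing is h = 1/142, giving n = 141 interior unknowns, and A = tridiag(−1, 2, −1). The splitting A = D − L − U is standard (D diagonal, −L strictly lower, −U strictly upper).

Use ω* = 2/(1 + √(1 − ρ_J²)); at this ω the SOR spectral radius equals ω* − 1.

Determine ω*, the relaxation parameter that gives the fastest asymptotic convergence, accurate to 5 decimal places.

ω* = 1.95671

B_J for the 141×141 system has eigenvalues cos(kπ/142); ρ_J = cos(π/142) = 0.99976.
1 − cos²(π/142) = sin²(π/142) ⇒ √(1−ρ_J²) = sin(π/142) = 0.022122.
ω* = 2/(1 + 0.022122) = 2/1.022122 = 1.95671.
ρ_SOR = ω* − 1 = 1.95671 − 1 = 0.95671.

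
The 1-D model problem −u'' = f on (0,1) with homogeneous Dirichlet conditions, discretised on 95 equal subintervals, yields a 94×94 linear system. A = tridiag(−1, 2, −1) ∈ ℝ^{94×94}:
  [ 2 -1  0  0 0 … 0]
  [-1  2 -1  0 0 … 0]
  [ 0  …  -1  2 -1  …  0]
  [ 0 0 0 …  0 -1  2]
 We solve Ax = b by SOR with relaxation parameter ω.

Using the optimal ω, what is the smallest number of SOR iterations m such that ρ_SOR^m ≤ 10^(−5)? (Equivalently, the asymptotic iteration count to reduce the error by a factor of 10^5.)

[ρ_J] n=94: ρ(B_J) = cos(π/(n+1)) = cos(π/95) = 0.9994533.
√(1−ρ_J²) simplifies to sin(π/95) = 0.0330634.
ω* = 2 / (1 + 0.0330634) = 2 / 1.0330634 ≈ 1.9359896.
ρ_SOR = ω* − 1 = 1.9359896 − 1 = 0.9359896.
5·ln10 = 11.5129; −ln(0.9359896) = 0.0661509; m = ⌈11.5129/0.0661509⌉ = ⌈174.040⌉ = 175.

m = 175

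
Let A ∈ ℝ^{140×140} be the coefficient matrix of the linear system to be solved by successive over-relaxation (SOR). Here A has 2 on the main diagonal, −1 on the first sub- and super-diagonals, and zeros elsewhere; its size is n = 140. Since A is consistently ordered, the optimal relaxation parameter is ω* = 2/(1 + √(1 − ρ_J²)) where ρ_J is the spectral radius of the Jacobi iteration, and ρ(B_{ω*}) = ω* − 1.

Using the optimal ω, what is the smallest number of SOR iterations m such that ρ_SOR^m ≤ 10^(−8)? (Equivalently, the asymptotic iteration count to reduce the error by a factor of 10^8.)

spectrum of D⁻¹(L+U) = {cos(kπ/141) : 1≤k≤140}; ρ_J = cos(π/141) = 0.9997518.
√(1 − cos²(π/141)) = sin(π/141) ≈ 0.0222790.
Then 2/(1+√(1−ρ_J²)) = 2/(1+0.0222790); ω* = 2/1.0222790 = 1.9564131.
ρ_SOR = ω* − 1 = 1.9564131 − 1 = 0.9564131.
(0.9564131)^m ≤ 10^{−8}  ⇒  m·ln(0.9564131) ≤ −8·ln10  ⇒  m ≥ 413.342  ⇒  m = 414

m = 414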